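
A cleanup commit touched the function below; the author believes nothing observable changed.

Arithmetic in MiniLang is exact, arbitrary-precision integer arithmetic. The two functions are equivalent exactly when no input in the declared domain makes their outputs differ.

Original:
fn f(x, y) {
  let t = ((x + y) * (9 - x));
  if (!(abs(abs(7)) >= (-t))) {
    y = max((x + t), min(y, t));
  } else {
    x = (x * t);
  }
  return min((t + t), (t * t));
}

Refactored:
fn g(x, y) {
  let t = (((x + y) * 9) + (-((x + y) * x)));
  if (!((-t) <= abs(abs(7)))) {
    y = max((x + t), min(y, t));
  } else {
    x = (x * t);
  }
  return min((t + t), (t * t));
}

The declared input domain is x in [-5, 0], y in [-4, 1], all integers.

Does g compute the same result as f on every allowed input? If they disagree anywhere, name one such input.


Equivalent — the differences include arithmetic usage differs; and comparison usage differs, yet no declared input distinguishes the two.
One worked example (x=0, y=-2) — f: t = -18; (!(abs(abs(7)) >= (-t))) -> true; y = -18; return -36; g: t = -18; (!((-t) <= abs(abs(7)))) -> true; y = -18; return -36; agreement on -36.
Across all 36 domain points the two functions coincide.
verdict: equivalent


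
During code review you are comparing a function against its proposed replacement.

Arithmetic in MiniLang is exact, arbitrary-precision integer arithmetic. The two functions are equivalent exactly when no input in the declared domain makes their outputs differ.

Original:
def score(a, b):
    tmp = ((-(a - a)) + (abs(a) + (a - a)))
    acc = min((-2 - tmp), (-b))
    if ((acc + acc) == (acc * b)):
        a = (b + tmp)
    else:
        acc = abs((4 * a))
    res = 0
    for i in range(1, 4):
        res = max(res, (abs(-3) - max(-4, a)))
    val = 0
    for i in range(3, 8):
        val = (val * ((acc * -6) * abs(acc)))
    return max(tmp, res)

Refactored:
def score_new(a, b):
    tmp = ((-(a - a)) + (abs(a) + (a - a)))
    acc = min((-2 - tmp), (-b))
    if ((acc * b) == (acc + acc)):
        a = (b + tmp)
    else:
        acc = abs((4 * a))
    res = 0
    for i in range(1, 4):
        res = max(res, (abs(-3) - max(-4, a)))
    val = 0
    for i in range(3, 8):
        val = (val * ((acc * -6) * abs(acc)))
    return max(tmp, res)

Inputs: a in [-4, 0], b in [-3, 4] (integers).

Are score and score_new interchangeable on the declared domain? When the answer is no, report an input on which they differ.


Side by side, the visible changes include: same computation, different form.
Spot check at a=0, b=1 — score: tmp := 0 | acc := -2 | ((acc + acc) == (acc * b)): false | acc := 0 | res := 0 | iter i=1: | res := 3 | iter i=2: | res := 3 | iter i=3: | res := 3 | val := 0 | iter i=3: | val := 0 | iter i=4: | val := 0 | iter i=5: | val := 0 | iter i=6: | val := 0 | iter i=7: | val := 0 | result 3. score_new: tmp := 0 | acc := -2 | ((acc * b) == (acc + acc)): false | acc := 0 | res := 0 | iter i=1: | res := 3 | iter i=2: | res := 3 | iter i=3: | res := 3 | val := 0 | iter i=3: | val := 0 | iter i=4: | val := 0 | iter i=5: | val := 0 | iter i=6: | val := 0 | iter i=7: | val := 0 | result 3. Both give 3.
Across all 40 domain points the two functions coincide.
verdict: equivalent


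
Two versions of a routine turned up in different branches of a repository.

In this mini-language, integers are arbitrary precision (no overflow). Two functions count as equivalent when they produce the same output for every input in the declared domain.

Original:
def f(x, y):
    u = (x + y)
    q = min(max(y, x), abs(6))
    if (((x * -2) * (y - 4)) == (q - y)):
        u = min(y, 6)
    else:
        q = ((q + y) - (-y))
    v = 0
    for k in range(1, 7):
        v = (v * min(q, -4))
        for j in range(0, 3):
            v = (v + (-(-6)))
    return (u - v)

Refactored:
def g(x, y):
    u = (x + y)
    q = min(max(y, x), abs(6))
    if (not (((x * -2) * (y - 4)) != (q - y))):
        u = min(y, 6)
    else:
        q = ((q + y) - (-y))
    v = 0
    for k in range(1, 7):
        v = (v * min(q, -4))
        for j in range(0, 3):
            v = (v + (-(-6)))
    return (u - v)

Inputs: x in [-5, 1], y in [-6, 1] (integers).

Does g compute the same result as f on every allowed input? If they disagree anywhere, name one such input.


Comparing the listings, the differences include: comparison usage differs; and boolean connective usage differs.
Tracing x=-4, y=-5: f: u=-9, then q=-4, then (((x * -2) * (y - 4)) == (q - y)) is false, then q=-14, then v=0, then (k=1), then v=0, then (j=0), then v=6, then (j=1), then v=12, then (j=2), then v=18, then (k=2), then v=-252, then (j=0), then v=-246, then (j=1), then v=-240, then (j=2), then v=-234, then (k=3), then v=3276, then (j=0), then v=3282, then (j=1), then v=3288, then (j=2), then v=3294, then (k=4), then v=-46116, then (j=0), then v=-46110, then (j=1), then v=-46104, then (j=2), then v=-46098, then (k=5), then v=645372, then (j=0), then v=645378, then (j=1), then v=645384, then (j=2), then v=645390, then (k=6), then v=-9035460, then (j=0), then v=-9035454, then (j=1), then v=-9035448, then (j=2), then v=-9035442, then returns 9035433 | g: u=-9, then q=-4, then (not (((x * -2) * (y - 4)) != (q - y))) is false, then q=-14, then v=0, then (k=1), then v=0, then (j=0), then v=6, then (j=1), then v=12, then (j=2), then v=18, then (k=2), then v=-252, then (j=0), then v=-246, then (j=1), then v=-240, then (j=2), then v=-234, then (k=3), then v=3276, then (j=0), then v=3282, then (j=1), then v=3288, then (j=2), then v=3294, then (k=4), then v=-46116, then (j=0), then v=-46110, then (j=1), then v=-46104, then (j=2), then v=-46098, then (k=5), then v=645372, then (j=0), then v=645378, then (j=1), then v=645384, then (j=2), then v=645390, then (k=6), then v=-9035460, then (j=0), then v=-9035454, then (j=1), then v=-9035448, then (j=2), then v=-9035442, then returns 9035433 — matching result 9035433.
Across all 56 domain points the two functions coincide.
verdict: equivalent


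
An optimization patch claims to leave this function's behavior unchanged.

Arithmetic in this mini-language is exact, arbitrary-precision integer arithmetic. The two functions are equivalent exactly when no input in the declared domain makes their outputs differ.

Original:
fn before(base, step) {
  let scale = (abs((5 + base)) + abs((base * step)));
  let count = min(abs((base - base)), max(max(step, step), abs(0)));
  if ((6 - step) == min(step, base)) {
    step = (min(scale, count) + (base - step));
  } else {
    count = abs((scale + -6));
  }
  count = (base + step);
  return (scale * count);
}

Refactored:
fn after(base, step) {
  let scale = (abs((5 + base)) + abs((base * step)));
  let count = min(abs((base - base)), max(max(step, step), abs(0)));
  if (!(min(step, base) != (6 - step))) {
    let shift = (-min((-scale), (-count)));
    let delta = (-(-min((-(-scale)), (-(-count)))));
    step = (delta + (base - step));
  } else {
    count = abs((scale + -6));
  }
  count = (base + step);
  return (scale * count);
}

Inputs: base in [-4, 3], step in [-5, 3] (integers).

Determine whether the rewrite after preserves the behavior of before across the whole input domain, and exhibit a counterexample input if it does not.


Behavior is preserved: although boolean connective usage differs; also comparison usage differs; also statement counts differ; also min/max/abs usage differs; also local variable names differ, the outputs never diverge.
As a probe, take base=-1, step=-1: before runs scale becomes 5; next count becomes 0; next ((6 - step) == min(step, base)) evaluates to false; next count becomes 1; next count becomes -2; next final value -10; after runs scale becomes 5; next count becomes 0; next (!(min(step, base) != (6 - step))) evaluates to false; next count becomes 1; next count becomes -2; next final value -10; both end at -10.
An exhaustive pass over the 72 declared inputs shows identical outputs.
verdict: equivalent


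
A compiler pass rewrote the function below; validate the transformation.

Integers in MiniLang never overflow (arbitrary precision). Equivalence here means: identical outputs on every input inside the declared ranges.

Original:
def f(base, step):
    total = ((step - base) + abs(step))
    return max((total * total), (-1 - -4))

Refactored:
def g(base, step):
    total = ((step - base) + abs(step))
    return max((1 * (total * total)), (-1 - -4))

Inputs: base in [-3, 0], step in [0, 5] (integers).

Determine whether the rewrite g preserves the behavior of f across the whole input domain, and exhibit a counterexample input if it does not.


Changes here: constant usage differs; arithmetic usage differs; the full 24-point sweep finds no disagreement.
verdict: equivalent


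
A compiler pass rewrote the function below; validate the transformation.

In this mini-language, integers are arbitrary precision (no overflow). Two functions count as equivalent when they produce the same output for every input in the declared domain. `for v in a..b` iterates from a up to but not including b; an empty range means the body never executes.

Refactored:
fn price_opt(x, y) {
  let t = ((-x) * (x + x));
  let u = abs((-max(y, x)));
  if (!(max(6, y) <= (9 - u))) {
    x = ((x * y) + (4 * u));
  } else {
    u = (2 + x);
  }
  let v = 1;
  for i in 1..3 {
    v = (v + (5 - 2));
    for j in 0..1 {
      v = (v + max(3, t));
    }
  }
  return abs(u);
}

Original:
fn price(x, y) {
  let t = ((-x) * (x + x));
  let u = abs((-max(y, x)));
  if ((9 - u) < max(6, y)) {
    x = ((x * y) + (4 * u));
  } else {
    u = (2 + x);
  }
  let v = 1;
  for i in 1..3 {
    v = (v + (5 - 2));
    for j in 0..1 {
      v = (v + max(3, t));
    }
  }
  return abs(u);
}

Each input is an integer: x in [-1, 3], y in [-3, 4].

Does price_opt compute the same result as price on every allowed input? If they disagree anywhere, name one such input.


Although boolean connective usage differs; and comparison usage differs, 40/40 inputs agree.
verdict: equivalent


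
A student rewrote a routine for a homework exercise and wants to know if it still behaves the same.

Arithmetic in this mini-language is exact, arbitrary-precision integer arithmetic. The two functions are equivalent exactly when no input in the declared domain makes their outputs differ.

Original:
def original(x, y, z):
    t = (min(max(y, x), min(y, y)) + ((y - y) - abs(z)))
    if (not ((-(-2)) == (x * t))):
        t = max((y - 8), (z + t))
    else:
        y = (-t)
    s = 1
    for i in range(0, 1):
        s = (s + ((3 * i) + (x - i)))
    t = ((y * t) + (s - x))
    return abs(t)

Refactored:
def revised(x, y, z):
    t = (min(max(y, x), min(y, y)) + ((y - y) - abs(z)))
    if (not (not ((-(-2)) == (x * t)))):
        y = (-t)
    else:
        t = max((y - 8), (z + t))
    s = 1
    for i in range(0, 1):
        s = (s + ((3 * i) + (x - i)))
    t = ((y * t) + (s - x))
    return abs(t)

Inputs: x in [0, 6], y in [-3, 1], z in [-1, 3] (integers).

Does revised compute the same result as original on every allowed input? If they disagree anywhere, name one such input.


The two versions differ — the changes include boolean connective usage differs.
One worked example (x=4, y=-2, z=3) — original: t becomes -5; next (not ((-(-2)) == (x * t))) evaluates to true; next t becomes -2; next s becomes 1; next at i=0:; next s becomes 5; next t becomes 5; next final value 5; revised: t becomes -5; next (not (not ((-(-2)) == (x * t)))) evaluates to false; next t becomes -2; next s becomes 1; next at i=0:; next s becomes 5; next t becomes 5; next final value 5; agreement on 5.
Every one of the 175 inputs gives matching results.
verdict: equivalent


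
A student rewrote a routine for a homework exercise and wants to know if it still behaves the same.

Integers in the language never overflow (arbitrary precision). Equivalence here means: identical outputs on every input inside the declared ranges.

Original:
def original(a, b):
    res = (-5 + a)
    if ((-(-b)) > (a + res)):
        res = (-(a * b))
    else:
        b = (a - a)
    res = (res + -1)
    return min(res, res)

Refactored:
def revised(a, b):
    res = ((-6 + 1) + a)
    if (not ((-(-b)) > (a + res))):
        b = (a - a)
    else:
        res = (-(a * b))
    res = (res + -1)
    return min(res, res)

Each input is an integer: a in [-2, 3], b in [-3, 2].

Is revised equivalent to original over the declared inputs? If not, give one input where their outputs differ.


Reading the diff, among the changes: constant usage differs; also arithmetic usage differs; also boolean connective usage differs.
As a probe, take a=2, b=2: original runs res := -3 | ((-(-b)) > (a + res)): true | res := -4 | res := -5 | result -5; revised runs res := -3 | (not ((-(-b)) > (a + res))): false | res := -4 | res := -5 | result -5; both end at -5.
Every one of the 36 inputs gives matching results.
verdict: equivalent


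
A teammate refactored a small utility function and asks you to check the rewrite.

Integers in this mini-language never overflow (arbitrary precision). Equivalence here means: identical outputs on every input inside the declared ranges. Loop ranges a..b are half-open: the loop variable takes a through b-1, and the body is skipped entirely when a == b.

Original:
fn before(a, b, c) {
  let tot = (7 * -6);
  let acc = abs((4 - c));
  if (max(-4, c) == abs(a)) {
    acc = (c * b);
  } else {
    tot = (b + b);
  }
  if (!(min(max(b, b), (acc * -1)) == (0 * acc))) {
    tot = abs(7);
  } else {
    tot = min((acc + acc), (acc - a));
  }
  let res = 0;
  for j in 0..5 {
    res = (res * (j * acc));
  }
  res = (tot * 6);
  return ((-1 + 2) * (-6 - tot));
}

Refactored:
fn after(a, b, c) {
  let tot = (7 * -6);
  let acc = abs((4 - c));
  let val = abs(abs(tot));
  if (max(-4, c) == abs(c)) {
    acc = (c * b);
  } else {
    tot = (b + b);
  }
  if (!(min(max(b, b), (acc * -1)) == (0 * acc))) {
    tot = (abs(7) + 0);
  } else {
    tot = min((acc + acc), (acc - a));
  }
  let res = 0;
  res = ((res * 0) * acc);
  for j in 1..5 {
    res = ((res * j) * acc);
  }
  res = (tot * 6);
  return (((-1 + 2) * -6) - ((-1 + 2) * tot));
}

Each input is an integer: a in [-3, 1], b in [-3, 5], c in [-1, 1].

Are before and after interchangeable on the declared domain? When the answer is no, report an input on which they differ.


Evaluate both at a=-3, b=0, c=0.
before: tot=-42, then acc=4, then (max(-4, c) == abs(a)) is false, then tot=0, then (!(min(max(b, b), (acc * -1)) == (0 * acc))) is true, then tot=7, then res=0, then (j=0), then res=0, then (j=1), then res=0, then (j=2), then res=0, then (j=3), then res=0, then (j=4), then res=0, then res=42, then returns -13
after: tot=-42, then acc=4, then val=42, then (max(-4, c) == abs(c)) is true, then acc=0, then (!(min(max(b, b), (acc * -1)) == (0 * acc))) is false, then tot=0, then res=0, then res=0, then (j=1), then res=0, then (j=2), then res=0, then (j=3), then res=0, then (j=4), then res=0, then res=0, then returns -6
-13 and -6 differ, so these are not the same function on this domain.
verdict: not equivalent; witness: a=-3, b=0, c=0


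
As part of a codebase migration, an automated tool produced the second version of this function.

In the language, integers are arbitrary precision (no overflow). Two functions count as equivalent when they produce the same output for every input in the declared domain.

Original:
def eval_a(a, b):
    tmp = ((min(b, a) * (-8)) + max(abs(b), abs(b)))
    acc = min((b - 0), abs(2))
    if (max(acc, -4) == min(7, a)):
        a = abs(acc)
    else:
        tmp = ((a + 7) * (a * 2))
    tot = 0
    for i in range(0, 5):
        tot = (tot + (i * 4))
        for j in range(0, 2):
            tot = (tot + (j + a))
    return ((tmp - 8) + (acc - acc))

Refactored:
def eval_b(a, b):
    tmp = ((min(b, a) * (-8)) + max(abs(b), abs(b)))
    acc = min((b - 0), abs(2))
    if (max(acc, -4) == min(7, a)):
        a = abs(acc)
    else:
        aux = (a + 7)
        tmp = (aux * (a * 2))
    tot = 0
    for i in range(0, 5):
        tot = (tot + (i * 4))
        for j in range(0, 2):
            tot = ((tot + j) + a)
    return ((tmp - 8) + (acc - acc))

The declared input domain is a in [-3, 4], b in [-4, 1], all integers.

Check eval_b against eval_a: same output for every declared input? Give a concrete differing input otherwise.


Although local variable names differ, plus statement counts differ, 48/48 inputs agree.
verdict: equivalent


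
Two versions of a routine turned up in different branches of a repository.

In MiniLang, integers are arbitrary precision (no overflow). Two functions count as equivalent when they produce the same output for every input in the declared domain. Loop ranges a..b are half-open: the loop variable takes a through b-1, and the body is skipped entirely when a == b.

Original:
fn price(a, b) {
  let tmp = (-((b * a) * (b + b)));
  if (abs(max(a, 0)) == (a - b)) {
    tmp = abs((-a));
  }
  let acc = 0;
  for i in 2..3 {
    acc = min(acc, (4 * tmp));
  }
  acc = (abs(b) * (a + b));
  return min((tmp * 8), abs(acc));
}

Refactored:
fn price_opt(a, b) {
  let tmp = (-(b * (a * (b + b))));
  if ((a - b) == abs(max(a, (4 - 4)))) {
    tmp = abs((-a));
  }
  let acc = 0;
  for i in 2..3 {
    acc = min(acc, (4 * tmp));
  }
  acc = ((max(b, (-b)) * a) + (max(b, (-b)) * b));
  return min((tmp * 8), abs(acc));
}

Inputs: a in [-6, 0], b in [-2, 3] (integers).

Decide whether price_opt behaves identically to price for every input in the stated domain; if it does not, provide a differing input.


This is a faithful refactor — arithmetic usage differs; and constant usage differs; and min/max/abs usage differs, but the computed results match everywhere.
Spot check at a=-2, b=-1 — price: tmp := 4 | (abs(max(a, 0)) == (a - b)): false | acc := 0 | iter i=2: | acc := 0 | acc := -3 | result 3. price_opt: tmp := 4 | ((a - b) == abs(max(a, (4 - 4)))): false | acc := 0 | iter i=2: | acc := 0 | acc := -3 | result 3. Both give 3.
Checked all 42 inputs in the declared domain: the outputs agree on every one.
verdict: equivalent


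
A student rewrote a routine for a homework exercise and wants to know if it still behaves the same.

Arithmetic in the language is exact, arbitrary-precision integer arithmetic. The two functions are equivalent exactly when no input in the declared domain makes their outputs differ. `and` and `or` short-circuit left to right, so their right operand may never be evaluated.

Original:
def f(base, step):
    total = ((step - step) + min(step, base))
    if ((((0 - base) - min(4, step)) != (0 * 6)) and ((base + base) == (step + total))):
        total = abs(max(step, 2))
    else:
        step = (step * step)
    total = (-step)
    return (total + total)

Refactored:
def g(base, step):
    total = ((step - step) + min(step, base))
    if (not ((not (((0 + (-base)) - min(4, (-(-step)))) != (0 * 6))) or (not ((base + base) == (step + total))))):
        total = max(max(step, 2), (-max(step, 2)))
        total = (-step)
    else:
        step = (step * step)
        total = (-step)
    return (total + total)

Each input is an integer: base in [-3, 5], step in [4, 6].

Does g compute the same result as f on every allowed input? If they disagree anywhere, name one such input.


Reading the diff, among the changes: arithmetic usage differs, min/max/abs usage differs, statement counts differ, constant usage differs, boolean connective usage differs.
As a probe, take base=1, step=4: f runs total = 1; ((((0 - base) - min(4, step)) != (0 * 6)) and ((base + base) == (step + total))) -> false; step = 16; total = -16; return -32; g runs total = 1; (not ((not (((0 + (-base)) - min(4, (-(-step)))) != (0 * 6))) or (not ((base + base) == (step + total))))) -> false; step = 16; total = -16; return -32; both end at -32.
Sweeping the whole domain (27 inputs) finds no disagreement.
verdict: equivalent


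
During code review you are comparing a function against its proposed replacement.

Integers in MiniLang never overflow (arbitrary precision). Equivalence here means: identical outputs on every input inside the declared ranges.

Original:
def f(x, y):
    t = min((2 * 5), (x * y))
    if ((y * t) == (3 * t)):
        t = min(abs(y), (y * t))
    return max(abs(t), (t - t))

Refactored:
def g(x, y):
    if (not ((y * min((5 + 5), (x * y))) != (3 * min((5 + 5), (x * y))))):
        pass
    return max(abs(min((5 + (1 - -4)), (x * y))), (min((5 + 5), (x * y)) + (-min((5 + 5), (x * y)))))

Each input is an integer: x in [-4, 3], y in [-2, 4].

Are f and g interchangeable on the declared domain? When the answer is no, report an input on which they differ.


Consider the input x=-4, y=3.
f: t becomes -12; next ((y * t) == (3 * t)) evaluates to true; next t becomes -36; next final value 36
g: (not ((y * min((5 + 5), (x * y))) != (3 * min((5 + 5), (x * y))))) evaluates to true; next final value 12
36 != 12, so the rewrite changes behavior.
verdict: not equivalent; witness: x=-4, y=3


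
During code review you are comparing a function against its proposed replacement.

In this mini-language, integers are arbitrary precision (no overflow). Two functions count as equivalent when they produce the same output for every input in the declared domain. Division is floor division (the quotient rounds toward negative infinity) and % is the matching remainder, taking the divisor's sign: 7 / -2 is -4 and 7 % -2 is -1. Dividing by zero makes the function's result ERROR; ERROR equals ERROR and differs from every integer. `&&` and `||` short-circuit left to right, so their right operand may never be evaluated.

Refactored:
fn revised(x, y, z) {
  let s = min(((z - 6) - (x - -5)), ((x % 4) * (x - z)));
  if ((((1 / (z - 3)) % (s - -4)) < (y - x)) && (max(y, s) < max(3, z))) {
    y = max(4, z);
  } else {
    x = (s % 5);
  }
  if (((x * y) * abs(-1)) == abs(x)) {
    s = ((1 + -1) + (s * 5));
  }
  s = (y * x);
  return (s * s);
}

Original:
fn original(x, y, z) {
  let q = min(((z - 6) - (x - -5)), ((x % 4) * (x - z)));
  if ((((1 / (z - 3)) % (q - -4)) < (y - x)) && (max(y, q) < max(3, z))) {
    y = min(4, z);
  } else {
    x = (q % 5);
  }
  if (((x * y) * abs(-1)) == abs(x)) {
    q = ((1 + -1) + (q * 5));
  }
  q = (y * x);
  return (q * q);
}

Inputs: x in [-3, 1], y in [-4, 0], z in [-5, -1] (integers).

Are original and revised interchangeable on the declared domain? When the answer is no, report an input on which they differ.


There is a counterexample at x=-3, y=-3, z=-5: 225 on one side, 144 on the other.
original: q becomes -13; next ((((1 / (z - 3)) % (q - -4)) < (y - x)) && (max(y, q) < max(3, z))) evaluates to true; next y becomes -5; next (((x * y) * abs(-1)) == abs(x)) evaluates to false; next q becomes 15; next final value 225
revised: s becomes -13; next ((((1 / (z - 3)) % (s - -4)) < (y - x)) && (max(y, s) < max(3, z))) evaluates to true; next y becomes 4; next (((x * y) * abs(-1)) == abs(x)) evaluates to false; next s becomes -12; next final value 144
verdict: not equivalent; witness: x=-3, y=-3, z=-5


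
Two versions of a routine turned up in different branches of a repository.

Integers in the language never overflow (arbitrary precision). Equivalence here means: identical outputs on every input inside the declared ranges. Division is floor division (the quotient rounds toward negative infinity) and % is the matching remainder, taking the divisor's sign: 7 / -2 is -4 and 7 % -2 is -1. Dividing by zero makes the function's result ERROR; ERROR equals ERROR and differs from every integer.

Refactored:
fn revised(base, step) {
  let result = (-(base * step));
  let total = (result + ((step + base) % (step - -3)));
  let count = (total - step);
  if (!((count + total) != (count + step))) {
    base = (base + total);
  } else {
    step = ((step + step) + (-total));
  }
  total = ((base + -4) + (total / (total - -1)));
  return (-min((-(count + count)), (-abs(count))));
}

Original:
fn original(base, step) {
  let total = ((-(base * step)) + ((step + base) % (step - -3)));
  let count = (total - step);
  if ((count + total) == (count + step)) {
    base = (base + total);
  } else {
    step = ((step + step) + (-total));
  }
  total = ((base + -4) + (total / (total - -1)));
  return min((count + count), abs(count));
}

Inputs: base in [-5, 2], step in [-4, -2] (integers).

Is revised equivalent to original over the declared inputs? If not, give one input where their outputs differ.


Try base=-5, step=-4.
original: total=-20, then count=-16, then ((count + total) == (count + step)) is false, then step=12, then total=-8, then returns -32
revised: result=-20, then total=-20, then count=-16, then (!((count + total) != (count + step))) is false, then step=12, then total=-8, then returns 16
-32 vs 16 — the two versions disagree here.
verdict: not equivalent; witness: base=-5, step=-4


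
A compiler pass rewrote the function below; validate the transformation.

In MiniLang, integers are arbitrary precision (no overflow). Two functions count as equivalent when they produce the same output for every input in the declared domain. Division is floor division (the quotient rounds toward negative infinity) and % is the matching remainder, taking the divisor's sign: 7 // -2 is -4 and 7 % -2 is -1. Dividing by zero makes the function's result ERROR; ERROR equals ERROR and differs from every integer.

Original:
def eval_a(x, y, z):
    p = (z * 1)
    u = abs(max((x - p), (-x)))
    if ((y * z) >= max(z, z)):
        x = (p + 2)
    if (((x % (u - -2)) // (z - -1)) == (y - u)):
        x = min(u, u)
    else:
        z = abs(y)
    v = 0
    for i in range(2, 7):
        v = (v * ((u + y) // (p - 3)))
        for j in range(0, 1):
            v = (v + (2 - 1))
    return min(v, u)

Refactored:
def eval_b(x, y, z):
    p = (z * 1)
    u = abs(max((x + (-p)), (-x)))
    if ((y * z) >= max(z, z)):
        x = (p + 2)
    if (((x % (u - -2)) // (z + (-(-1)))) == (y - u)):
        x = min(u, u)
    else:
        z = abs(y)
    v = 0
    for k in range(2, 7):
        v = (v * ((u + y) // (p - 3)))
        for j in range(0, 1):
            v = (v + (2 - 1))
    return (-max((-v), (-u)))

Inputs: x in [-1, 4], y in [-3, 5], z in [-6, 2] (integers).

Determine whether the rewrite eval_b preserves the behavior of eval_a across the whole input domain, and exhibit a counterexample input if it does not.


Equivalent — the differences include arithmetic usage differs; and local variable names differ; and min/max/abs usage differs, yet no declared input distinguishes the two.
As a probe, take x=4, y=4, z=2: eval_a runs p becomes 2; next u becomes 2; next ((y * z) >= max(z, z)) evaluates to true; next x becomes 4; next (((x % (u - -2)) // (z - -1)) == (y - u)) evaluates to false; next z becomes 4; next v becomes 0; next at i=2:; next v becomes 0; next at j=0:; next v becomes 1; next at i=3:; next v becomes -6; next at j=0:; next v becomes -5; next at i=4:; next v becomes 30; next at j=0:; next v becomes 31; next at i=5:; next v becomes -186; next at j=0:; next v becomes -185; next at i=6:; next v becomes 1110; next at j=0:; next v becomes 1111; next final value 2; eval_b runs p becomes 2; next u becomes 2; next ((y * z) >= max(z, z)) evaluates to true; next x becomes 4; next (((x % (u - -2)) // (z + (-(-1)))) == (y - u)) evaluates to false; next z becomes 4; next v becomes 0; next at k=2:; next v becomes 0; next at j=0:; next v becomes 1; next at k=3:; next v becomes -6; next at j=0:; next v becomes -5; next at k=4:; next v becomes 30; next at j=0:; next v becomes 31; next at k=5:; next v becomes -186; next at j=0:; next v becomes -185; next at k=6:; next v becomes 1110; next at j=0:; next v becomes 1111; next final value 2; both end at 2.
An exhaustive pass over the 486 declared inputs shows identical outputs.
verdict: equivalent


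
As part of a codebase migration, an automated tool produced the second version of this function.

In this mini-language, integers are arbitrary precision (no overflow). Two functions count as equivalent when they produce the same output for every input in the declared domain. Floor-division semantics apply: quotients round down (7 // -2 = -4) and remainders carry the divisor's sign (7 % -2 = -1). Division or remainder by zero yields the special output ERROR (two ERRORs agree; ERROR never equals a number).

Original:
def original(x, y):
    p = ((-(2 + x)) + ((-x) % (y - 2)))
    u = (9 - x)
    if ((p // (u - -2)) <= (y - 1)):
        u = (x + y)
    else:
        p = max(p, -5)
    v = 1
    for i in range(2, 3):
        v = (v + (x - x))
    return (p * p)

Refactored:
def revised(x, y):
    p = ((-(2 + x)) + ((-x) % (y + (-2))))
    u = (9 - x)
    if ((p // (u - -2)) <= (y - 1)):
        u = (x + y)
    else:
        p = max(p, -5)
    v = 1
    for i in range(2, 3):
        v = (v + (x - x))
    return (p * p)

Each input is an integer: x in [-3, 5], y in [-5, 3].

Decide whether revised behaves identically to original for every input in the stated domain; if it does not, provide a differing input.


Reading the diff, among the changes: arithmetic usage differs.
One worked example (x=3, y=0) — original: p = -6; u = 6; ((p // (u - -2)) <= (y - 1)) -> true; u = 3; v = 1; [i=2]; v = 1; return 36; revised: p = -6; u = 6; ((p // (u - -2)) <= (y - 1)) -> true; u = 3; v = 1; [i=2]; v = 1; return 36; agreement on 36.
Checked all 81 inputs in the declared domain: the outputs agree on every one.
verdict: equivalent


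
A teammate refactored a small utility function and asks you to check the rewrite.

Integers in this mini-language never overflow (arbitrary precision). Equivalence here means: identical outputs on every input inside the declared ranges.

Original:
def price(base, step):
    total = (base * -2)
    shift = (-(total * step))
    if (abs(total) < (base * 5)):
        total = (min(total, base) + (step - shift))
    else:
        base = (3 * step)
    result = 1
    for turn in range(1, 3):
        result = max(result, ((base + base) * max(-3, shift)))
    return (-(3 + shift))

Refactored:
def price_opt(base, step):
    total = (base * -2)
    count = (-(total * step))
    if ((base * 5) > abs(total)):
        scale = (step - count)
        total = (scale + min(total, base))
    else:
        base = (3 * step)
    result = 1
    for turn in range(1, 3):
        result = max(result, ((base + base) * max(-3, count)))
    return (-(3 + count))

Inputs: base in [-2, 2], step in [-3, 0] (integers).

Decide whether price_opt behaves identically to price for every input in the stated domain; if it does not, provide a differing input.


Equivalent — the differences include local variable names differ, comparison usage differs, statement counts differ, yet no declared input distinguishes the two.
Tracing base=0, step=-2: price: total=0, then shift=0, then (abs(total) < (base * 5)) is false, then base=-6, then result=1, then (turn=1), then result=1, then (turn=2), then result=1, then returns -3 | price_opt: total=0, then count=0, then ((base * 5) > abs(total)) is false, then base=-6, then result=1, then (turn=1), then result=1, then (turn=2), then result=1, then returns -3 — matching result -3.
Every one of the 20 inputs gives matching results.
verdict: equivalent


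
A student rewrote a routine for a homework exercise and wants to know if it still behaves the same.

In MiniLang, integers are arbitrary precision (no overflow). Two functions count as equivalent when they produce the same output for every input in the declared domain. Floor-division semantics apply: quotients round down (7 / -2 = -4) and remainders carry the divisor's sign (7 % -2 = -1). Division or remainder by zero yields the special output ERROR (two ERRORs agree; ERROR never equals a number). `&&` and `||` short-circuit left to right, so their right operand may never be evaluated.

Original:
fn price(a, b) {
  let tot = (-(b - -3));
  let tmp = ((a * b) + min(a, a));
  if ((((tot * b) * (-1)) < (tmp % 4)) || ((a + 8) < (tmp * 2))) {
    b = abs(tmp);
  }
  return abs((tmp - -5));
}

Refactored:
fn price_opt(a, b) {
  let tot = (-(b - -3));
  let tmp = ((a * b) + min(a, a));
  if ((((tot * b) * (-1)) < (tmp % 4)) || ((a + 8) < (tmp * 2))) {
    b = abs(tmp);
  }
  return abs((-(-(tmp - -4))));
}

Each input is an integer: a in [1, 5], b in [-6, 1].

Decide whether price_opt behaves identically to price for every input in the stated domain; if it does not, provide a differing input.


Try a=1, b=-6.
price: tot=3, then tmp=-5, then ((((tot * b) * (-1)) < (tmp % 4)) || ((a + 8) < (tmp * 2))) is false, then returns 0
price_opt: tot=3, then tmp=-5, then ((((tot * b) * (-1)) < (tmp % 4)) || ((a + 8) < (tmp * 2))) is false, then returns 1
0 vs 1 — the two versions disagree here.
verdict: not equivalent; witness: a=1, b=-6


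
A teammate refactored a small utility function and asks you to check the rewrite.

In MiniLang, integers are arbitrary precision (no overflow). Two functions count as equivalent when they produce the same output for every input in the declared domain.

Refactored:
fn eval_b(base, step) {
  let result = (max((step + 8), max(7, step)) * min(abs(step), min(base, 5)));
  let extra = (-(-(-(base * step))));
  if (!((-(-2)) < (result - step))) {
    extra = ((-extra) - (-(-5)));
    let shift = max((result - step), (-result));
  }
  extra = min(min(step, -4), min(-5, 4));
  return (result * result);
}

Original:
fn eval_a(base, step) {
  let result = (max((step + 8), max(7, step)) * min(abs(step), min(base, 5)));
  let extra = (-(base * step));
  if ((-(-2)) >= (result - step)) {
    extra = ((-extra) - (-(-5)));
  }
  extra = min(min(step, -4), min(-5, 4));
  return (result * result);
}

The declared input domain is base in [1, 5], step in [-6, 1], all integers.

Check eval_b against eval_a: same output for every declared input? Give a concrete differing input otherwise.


The two are interchangeable: local variable names differ; also comparison usage differs; also min/max/abs usage differs; also boolean connective usage differs; also arithmetic usage differs; also statement counts differ, and every declared input agrees.
Tracing base=1, step=1: eval_a: result becomes 9; next extra becomes -1; next ((-(-2)) >= (result - step)) evaluates to false; next extra becomes -5; next final value 81 | eval_b: result becomes 9; next extra becomes -1; next (!((-(-2)) < (result - step))) evaluates to false; next extra becomes -5; next final value 81 — matching result 81.
An exhaustive pass over the 40 declared inputs shows identical outputs.
verdict: equivalent


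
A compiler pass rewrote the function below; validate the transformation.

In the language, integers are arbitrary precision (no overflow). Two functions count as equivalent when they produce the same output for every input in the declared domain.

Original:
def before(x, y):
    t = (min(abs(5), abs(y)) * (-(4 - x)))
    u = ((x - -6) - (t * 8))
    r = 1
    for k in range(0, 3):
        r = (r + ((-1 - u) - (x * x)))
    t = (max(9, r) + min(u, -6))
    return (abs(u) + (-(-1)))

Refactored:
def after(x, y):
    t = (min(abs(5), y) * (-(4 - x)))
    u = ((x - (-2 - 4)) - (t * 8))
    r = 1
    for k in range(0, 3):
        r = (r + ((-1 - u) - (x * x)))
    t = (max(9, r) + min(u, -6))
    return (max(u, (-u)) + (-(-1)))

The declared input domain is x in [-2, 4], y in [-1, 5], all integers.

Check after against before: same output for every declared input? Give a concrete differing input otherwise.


Run the pair on x=-2, y=-1.
before: t becomes -6; next u becomes 52; next r becomes 1; next at k=0:; next r becomes -56; next at k=1:; next r becomes -113; next at k=2:; next r becomes -170; next t becomes 3; next final value 53
after: t becomes 6; next u becomes -44; next r becomes 1; next at k=0:; next r becomes 40; next at k=1:; next r becomes 79; next at k=2:; next r becomes 118; next t becomes 74; next final value 45
53 vs 45 — the two versions disagree here.
verdict: not equivalent; witness: x=-2, y=-1


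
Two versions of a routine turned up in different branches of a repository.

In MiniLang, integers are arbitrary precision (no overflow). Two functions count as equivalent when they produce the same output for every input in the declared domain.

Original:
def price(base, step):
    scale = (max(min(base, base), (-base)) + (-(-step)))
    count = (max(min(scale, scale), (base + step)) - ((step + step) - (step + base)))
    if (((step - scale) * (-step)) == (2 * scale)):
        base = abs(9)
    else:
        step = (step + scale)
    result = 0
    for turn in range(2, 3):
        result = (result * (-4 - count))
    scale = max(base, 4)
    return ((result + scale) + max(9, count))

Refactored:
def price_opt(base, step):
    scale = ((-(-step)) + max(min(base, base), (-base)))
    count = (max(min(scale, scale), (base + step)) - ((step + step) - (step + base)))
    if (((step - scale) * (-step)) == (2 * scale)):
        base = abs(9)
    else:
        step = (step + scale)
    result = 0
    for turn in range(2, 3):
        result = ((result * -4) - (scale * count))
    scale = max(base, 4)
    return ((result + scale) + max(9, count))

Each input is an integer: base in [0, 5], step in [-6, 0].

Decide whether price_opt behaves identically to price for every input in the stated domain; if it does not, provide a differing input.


Input base=1, step=-6: 13 from price versus 23 from price_opt.
verdict: not equivalent; witness: base=1, step=-6


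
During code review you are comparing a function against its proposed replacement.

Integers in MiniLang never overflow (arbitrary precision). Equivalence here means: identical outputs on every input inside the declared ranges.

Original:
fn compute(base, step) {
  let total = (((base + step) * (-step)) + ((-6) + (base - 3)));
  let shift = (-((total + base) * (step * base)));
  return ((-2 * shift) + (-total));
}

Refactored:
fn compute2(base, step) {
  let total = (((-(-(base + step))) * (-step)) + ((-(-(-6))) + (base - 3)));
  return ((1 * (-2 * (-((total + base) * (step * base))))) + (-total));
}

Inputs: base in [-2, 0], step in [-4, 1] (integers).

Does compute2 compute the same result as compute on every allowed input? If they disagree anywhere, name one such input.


The two versions differ — the changes include local variable names differ; statement counts differ; constant usage differs; arithmetic usage differs.
As a probe, take base=-1, step=0: compute runs total becomes -10; next shift becomes 0; next final value 10; compute2 runs total becomes -10; next final value 10; both end at 10.
Sweeping the whole domain (18 inputs) finds no disagreement.
verdict: equivalent


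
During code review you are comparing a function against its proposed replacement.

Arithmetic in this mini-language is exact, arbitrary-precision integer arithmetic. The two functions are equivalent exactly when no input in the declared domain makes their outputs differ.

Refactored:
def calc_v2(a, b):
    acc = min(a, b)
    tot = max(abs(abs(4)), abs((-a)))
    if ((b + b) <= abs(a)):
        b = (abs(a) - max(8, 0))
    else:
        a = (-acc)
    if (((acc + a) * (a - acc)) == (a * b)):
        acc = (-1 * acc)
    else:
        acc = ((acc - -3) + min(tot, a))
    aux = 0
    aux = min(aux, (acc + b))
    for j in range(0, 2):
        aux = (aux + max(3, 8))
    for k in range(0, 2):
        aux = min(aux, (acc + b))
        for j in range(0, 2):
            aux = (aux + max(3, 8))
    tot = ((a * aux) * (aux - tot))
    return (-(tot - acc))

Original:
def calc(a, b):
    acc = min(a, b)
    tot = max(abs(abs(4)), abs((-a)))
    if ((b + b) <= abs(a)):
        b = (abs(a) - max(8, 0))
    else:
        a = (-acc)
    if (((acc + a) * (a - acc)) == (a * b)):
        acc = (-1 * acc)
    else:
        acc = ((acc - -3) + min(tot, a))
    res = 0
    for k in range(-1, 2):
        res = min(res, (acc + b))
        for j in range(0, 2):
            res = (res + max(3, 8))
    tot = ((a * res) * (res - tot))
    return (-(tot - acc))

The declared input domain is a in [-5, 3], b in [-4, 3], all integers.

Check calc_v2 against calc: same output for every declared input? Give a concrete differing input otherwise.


This is a faithful refactor — constant usage differs; and arithmetic usage differs; and statement counts differ; and loop structure differs; and min/max/abs usage differs; and local variable names differ, but the computed results match everywhere.
One worked example (a=-3, b=-4) — calc: acc := -4 | tot := 4 | ((b + b) <= abs(a)): true | b := -5 | (((acc + a) * (a - acc)) == (a * b)): false | acc := -4 | res := 0 | iter k=-1: | res := -9 | iter j=0: | res := -1 | iter j=1: | res := 7 | iter k=0: | res := -9 | iter j=0: | res := -1 | iter j=1: | res := 7 | iter k=1: | res := -9 | iter j=0: | res := -1 | iter j=1: | res := 7 | tot := -63 | result 59; calc_v2: acc := -4 | tot := 4 | ((b + b) <= abs(a)): true | b := -5 | (((acc + a) * (a - acc)) == (a * b)): false | acc := -4 | aux := 0 | aux := -9 | iter j=0: | aux := -1 | iter j=1: | aux := 7 | iter k=0: | aux := -9 | iter j=0: | aux := -1 | iter j=1: | aux := 7 | iter k=1: | aux := -9 | iter j=0: | aux := -1 | iter j=1: | aux := 7 | tot := -63 | result 59; agreement on 59.
Across all 72 domain points the two functions coincide.
verdict: equivalent
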